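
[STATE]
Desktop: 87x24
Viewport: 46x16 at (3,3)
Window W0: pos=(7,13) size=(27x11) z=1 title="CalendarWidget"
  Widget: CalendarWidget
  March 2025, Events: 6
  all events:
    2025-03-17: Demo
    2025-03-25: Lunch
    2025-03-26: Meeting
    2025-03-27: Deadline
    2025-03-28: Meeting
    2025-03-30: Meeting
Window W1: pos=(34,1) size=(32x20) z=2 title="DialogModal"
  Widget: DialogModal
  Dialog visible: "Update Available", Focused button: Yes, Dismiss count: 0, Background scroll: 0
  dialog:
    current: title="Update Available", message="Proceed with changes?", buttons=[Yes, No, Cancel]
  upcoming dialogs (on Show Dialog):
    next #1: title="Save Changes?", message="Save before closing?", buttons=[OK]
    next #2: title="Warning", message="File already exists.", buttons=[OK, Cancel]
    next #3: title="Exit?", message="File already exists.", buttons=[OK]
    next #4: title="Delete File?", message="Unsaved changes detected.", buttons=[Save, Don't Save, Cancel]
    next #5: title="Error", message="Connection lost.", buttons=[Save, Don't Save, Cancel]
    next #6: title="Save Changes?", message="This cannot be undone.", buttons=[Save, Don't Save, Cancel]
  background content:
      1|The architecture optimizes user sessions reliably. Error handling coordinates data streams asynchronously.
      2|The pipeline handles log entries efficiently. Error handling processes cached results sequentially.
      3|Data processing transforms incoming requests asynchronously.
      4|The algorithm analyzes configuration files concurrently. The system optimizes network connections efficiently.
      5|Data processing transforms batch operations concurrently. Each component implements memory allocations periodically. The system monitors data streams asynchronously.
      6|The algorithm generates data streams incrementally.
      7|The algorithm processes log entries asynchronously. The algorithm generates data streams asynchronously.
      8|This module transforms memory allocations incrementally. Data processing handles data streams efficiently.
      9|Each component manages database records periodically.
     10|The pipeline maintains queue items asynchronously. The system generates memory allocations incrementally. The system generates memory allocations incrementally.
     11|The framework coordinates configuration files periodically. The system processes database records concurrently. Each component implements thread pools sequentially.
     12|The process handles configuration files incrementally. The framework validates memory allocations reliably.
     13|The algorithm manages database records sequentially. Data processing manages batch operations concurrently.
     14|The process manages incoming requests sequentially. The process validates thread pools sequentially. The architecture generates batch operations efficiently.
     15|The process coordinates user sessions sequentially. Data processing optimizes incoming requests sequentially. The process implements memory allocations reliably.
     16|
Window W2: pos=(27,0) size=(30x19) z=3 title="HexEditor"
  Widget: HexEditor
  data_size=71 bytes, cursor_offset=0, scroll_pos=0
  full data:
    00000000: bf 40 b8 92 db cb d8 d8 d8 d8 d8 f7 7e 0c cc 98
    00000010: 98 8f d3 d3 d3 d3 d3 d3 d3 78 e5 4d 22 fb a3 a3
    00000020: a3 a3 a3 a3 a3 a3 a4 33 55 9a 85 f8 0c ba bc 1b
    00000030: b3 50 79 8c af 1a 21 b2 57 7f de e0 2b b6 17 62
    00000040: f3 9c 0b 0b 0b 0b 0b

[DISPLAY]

                        ┃00000000  BF 40 b8 92
                        ┃00000010  98 8f d3 d3
                        ┃00000020  a3 a3 a3 a3
                        ┃00000030  b3 50 79 8c
                        ┃00000040  f3 9c 0b 0b
                        ┃                     
                        ┃                     
                        ┃                     
                        ┃                     
                        ┃                     
    ┏━━━━━━━━━━━━━━━━━━━┃                     
    ┃ CalendarWidget    ┃                     
    ┠───────────────────┃                     
    ┃        March 2025 ┃                     
    ┃Mo Tu We Th Fr Sa S┃                     
    ┃                1  ┗━━━━━━━━━━━━━━━━━━━━━


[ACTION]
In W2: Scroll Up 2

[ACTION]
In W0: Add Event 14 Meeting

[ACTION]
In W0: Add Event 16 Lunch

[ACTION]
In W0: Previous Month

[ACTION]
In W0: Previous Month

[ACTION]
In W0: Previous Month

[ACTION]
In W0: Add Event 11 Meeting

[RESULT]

                        ┃00000000  BF 40 b8 92
                        ┃00000010  98 8f d3 d3
                        ┃00000020  a3 a3 a3 a3
                        ┃00000030  b3 50 79 8c
                        ┃00000040  f3 9c 0b 0b
                        ┃                     
                        ┃                     
                        ┃                     
                        ┃                     
                        ┃                     
    ┏━━━━━━━━━━━━━━━━━━━┃                     
    ┃ CalendarWidget    ┃                     
    ┠───────────────────┃                     
    ┃      December 2024┃                     
    ┃Mo Tu We Th Fr Sa S┃                     
    ┃                   ┗━━━━━━━━━━━━━━━━━━━━━


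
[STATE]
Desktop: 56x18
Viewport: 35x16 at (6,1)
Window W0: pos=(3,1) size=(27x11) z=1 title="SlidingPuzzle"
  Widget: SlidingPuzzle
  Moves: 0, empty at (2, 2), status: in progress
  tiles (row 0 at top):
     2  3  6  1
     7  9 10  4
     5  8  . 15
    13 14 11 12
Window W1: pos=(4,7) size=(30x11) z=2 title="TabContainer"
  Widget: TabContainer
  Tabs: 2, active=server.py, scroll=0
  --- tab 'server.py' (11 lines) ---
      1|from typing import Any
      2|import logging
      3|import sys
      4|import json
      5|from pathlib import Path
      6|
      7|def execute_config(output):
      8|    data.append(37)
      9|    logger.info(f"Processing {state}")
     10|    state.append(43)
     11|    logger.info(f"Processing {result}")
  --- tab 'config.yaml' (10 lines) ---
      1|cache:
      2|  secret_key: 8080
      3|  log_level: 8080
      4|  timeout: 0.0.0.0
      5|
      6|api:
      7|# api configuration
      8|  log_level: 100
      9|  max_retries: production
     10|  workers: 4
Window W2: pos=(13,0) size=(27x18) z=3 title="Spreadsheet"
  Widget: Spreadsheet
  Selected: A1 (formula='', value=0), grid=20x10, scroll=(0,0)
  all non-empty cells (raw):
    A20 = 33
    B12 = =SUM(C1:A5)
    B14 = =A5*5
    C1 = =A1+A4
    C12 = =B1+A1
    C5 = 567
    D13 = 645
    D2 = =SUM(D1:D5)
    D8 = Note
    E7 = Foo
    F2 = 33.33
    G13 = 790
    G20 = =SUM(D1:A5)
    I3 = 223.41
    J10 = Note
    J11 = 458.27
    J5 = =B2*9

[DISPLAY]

━━━━━━━┃ Spreadsheet             ┃ 
lidingP┠─────────────────────────┨ 
───────┃A1:                      ┃ 
───┬───┃       A       B       C ┃ 
 2 │  3┃-------------------------┃ 
───┼───┃  1      [0]       0     ┃ 
━━━━━━━┃  2        0       0     ┃ 
TabCont┃  3        0       0     ┃ 
───────┃  4        0       0     ┃ 
server.┃  5        0       0     ┃ 
───────┃  6        0       0     ┃ 
rom typ┃  7        0       0     ┃ 
mport l┃  8        0       0     ┃ 
mport s┃  9        0       0     ┃ 
mport j┃ 10        0       0     ┃ 
rom pat┃ 11        0       0     ┃ 


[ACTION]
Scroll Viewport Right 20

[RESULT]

sheet             ┃                
──────────────────┨                
                  ┃                
A       B       C ┃                
------------------┃                
  [0]       0     ┃                
    0       0     ┃                
    0       0     ┃                
    0       0     ┃                
    0       0     ┃                
    0       0     ┃                
    0       0     ┃                
    0       0     ┃                
    0       0     ┃                
    0       0     ┃                
    0       0     ┃                


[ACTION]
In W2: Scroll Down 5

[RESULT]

sheet             ┃                
──────────────────┨                
                  ┃                
A       B       C ┃                
------------------┃                
    0       0     ┃                
    0       0     ┃                
    0       0     ┃                
    0       0     ┃                
    0       0     ┃                
    0       0     ┃                
    0     567     ┃                
    0       0     ┃                
    0       0     ┃                
    0       0     ┃                
    0       0     ┃                


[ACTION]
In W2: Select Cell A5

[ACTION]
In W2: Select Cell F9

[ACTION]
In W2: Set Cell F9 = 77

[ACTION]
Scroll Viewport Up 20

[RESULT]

━━━━━━━━━━━━━━━━━━┓                
sheet             ┃                
──────────────────┨                
                  ┃                
A       B       C ┃                
------------------┃                
    0       0     ┃                
    0       0     ┃                
    0       0     ┃                
    0       0     ┃                
    0       0     ┃                
    0       0     ┃                
    0     567     ┃                
    0       0     ┃                
    0       0     ┃                
    0       0     ┃                


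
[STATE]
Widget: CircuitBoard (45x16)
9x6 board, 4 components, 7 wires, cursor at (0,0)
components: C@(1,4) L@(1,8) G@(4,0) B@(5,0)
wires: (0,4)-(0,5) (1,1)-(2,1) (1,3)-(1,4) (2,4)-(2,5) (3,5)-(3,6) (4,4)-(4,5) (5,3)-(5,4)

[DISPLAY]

   0 1 2 3 4 5 6 7 8                         
0  [.]              · ─ ·                    
                                             
1       ·       · ─ C               L        
        │                                    
2       ·           · ─ ·                    
                                             
3                       · ─ ·                
                                             
4   G               · ─ ·                    
                                             
5   B           · ─ ·                        
Cursor: (0,0)                                
                                             
                                             
                                             


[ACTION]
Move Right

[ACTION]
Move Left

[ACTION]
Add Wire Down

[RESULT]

   0 1 2 3 4 5 6 7 8                         
0  [.]              · ─ ·                    
    │                                        
1   ·   ·       · ─ C               L        
        │                                    
2       ·           · ─ ·                    
                                             
3                       · ─ ·                
                                             
4   G               · ─ ·                    
                                             
5   B           · ─ ·                        
Cursor: (0,0)                                
                                             
                                             
                                             


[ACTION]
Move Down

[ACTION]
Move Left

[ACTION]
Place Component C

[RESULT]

   0 1 2 3 4 5 6 7 8                         
0   ·               · ─ ·                    
    │                                        
1  [C]  ·       · ─ C               L        
        │                                    
2       ·           · ─ ·                    
                                             
3                       · ─ ·                
                                             
4   G               · ─ ·                    
                                             
5   B           · ─ ·                        
Cursor: (1,0)                                
                                             
                                             
                                             


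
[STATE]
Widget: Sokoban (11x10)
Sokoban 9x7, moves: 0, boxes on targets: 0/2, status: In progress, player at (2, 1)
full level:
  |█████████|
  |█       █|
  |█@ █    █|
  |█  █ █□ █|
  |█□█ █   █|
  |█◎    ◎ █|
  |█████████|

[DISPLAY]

█████████  
█       █  
█@ █    █  
█  █ █□ █  
█□█ █   █  
█◎    ◎ █  
█████████  
Moves: 0  0
           
           


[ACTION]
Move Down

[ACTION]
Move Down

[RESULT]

█████████  
█       █  
█  █    █  
█  █ █□ █  
█@█ █   █  
█■    ◎ █  
█████████  
Moves: 2  1
           
           


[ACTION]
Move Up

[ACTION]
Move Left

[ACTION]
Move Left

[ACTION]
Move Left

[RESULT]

█████████  
█       █  
█  █    █  
█@ █ █□ █  
█ █ █   █  
█■    ◎ █  
█████████  
Moves: 3  1
           
           


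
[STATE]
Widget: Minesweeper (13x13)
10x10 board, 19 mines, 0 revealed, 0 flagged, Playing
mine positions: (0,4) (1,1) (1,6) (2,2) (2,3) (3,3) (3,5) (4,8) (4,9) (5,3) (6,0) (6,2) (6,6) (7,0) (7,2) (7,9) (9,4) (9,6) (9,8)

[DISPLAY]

■■■■■■■■■■   
■■■■■■■■■■   
■■■■■■■■■■   
■■■■■■■■■■   
■■■■■■■■■■   
■■■■■■■■■■   
■■■■■■■■■■   
■■■■■■■■■■   
■■■■■■■■■■   
■■■■■■■■■■   
             
             
             


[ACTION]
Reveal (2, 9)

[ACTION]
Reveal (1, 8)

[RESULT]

■■■■■■■1     
■■■■■■■1     
■■■■■■■1     
■■■■■■■122   
■■■■■■■■■■   
■■■■■■■■■■   
■■■■■■■■■■   
■■■■■■■■■■   
■■■■■■■■■■   
■■■■■■■■■■   
             
             
             


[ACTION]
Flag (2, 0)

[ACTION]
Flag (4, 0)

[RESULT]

■■■■■■■1     
■■■■■■■1     
⚑■■■■■■1     
■■■■■■■122   
⚑■■■■■■■■■   
■■■■■■■■■■   
■■■■■■■■■■   
■■■■■■■■■■   
■■■■■■■■■■   
■■■■■■■■■■   
             
             
             


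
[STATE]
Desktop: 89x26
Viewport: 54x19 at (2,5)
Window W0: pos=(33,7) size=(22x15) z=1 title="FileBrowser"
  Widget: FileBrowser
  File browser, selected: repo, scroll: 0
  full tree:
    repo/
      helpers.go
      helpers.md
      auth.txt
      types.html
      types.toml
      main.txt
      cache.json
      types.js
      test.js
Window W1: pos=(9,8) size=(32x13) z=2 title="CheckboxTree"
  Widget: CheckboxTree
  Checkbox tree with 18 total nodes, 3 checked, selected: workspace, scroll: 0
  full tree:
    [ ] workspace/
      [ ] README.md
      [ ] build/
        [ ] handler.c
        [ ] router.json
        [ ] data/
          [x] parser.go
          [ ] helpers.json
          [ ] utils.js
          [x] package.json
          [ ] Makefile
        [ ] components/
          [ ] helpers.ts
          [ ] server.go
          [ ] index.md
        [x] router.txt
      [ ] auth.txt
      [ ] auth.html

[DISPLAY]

                                                      
                                                      
                               ┏━━━━━━━━━━━━━━━━━━━━┓ 
       ┏━━━━━━━━━━━━━━━━━━━━━━━━━━━━━━┓owser        ┃ 
       ┃ CheckboxTree                 ┃─────────────┨ 
       ┠──────────────────────────────┨epo/         ┃ 
       ┃>[-] workspace/               ┃pers.go      ┃ 
       ┃   [ ] README.md              ┃pers.md      ┃ 
       ┃   [-] build/                 ┃h.txt        ┃ 
       ┃     [ ] handler.c            ┃es.html      ┃ 
       ┃     [ ] router.json          ┃es.toml      ┃ 
       ┃     [-] data/                ┃n.txt        ┃ 
       ┃       [x] parser.go          ┃he.json      ┃ 
       ┃       [ ] helpers.json       ┃es.js        ┃ 
       ┃       [ ] utils.js           ┃t.js         ┃ 
       ┗━━━━━━━━━━━━━━━━━━━━━━━━━━━━━━┛             ┃ 
                               ┗━━━━━━━━━━━━━━━━━━━━┛ 
                                                      
                                                      


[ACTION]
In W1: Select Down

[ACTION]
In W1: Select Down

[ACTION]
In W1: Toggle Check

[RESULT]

                                                      
                                                      
                               ┏━━━━━━━━━━━━━━━━━━━━┓ 
       ┏━━━━━━━━━━━━━━━━━━━━━━━━━━━━━━┓owser        ┃ 
       ┃ CheckboxTree                 ┃─────────────┨ 
       ┠──────────────────────────────┨epo/         ┃ 
       ┃ [-] workspace/               ┃pers.go      ┃ 
       ┃   [ ] README.md              ┃pers.md      ┃ 
       ┃>  [x] build/                 ┃h.txt        ┃ 
       ┃     [x] handler.c            ┃es.html      ┃ 
       ┃     [x] router.json          ┃es.toml      ┃ 
       ┃     [x] data/                ┃n.txt        ┃ 
       ┃       [x] parser.go          ┃he.json      ┃ 
       ┃       [x] helpers.json       ┃es.js        ┃ 
       ┃       [x] utils.js           ┃t.js         ┃ 
       ┗━━━━━━━━━━━━━━━━━━━━━━━━━━━━━━┛             ┃ 
                               ┗━━━━━━━━━━━━━━━━━━━━┛ 
                                                      
                                                      


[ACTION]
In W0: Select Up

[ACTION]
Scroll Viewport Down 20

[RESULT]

                               ┏━━━━━━━━━━━━━━━━━━━━┓ 
       ┏━━━━━━━━━━━━━━━━━━━━━━━━━━━━━━┓owser        ┃ 
       ┃ CheckboxTree                 ┃─────────────┨ 
       ┠──────────────────────────────┨epo/         ┃ 
       ┃ [-] workspace/               ┃pers.go      ┃ 
       ┃   [ ] README.md              ┃pers.md      ┃ 
       ┃>  [x] build/                 ┃h.txt        ┃ 
       ┃     [x] handler.c            ┃es.html      ┃ 
       ┃     [x] router.json          ┃es.toml      ┃ 
       ┃     [x] data/                ┃n.txt        ┃ 
       ┃       [x] parser.go          ┃he.json      ┃ 
       ┃       [x] helpers.json       ┃es.js        ┃ 
       ┃       [x] utils.js           ┃t.js         ┃ 
       ┗━━━━━━━━━━━━━━━━━━━━━━━━━━━━━━┛             ┃ 
                               ┗━━━━━━━━━━━━━━━━━━━━┛ 
                                                      
                                                      
                                                      
                                                      


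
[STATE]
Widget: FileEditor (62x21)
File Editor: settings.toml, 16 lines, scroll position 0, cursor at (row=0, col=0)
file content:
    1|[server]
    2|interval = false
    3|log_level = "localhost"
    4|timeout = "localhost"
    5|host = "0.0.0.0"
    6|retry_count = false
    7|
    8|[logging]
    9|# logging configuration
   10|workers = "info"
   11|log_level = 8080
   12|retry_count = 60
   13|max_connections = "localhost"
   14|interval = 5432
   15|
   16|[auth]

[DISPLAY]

█server]                                                     ▲
interval = false                                             █
log_level = "localhost"                                      ░
timeout = "localhost"                                        ░
host = "0.0.0.0"                                             ░
retry_count = false                                          ░
                                                             ░
[logging]                                                    ░
# logging configuration                                      ░
workers = "info"                                             ░
log_level = 8080                                             ░
retry_count = 60                                             ░
max_connections = "localhost"                                ░
interval = 5432                                              ░
                                                             ░
[auth]                                                       ░
                                                             ░
                                                             ░
                                                             ░
                                                             ░
                                                             ▼


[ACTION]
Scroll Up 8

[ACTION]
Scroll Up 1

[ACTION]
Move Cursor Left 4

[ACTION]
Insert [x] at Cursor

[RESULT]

x█server]                                                    ▲
interval = false                                             █
log_level = "localhost"                                      ░
timeout = "localhost"                                        ░
host = "0.0.0.0"                                             ░
retry_count = false                                          ░
                                                             ░
[logging]                                                    ░
# logging configuration                                      ░
workers = "info"                                             ░
log_level = 8080                                             ░
retry_count = 60                                             ░
max_connections = "localhost"                                ░
interval = 5432                                              ░
                                                             ░
[auth]                                                       ░
                                                             ░
                                                             ░
                                                             ░
                                                             ░
                                                             ▼


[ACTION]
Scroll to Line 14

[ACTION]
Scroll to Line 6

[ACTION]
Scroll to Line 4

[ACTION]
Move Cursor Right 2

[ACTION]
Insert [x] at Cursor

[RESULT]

x[sx█rver]                                                   ▲
interval = false                                             █
log_level = "localhost"                                      ░
timeout = "localhost"                                        ░
host = "0.0.0.0"                                             ░
retry_count = false                                          ░
                                                             ░
[logging]                                                    ░
# logging configuration                                      ░
workers = "info"                                             ░
log_level = 8080                                             ░
retry_count = 60                                             ░
max_connections = "localhost"                                ░
interval = 5432                                              ░
                                                             ░
[auth]                                                       ░
                                                             ░
                                                             ░
                                                             ░
                                                             ░
                                                             ▼


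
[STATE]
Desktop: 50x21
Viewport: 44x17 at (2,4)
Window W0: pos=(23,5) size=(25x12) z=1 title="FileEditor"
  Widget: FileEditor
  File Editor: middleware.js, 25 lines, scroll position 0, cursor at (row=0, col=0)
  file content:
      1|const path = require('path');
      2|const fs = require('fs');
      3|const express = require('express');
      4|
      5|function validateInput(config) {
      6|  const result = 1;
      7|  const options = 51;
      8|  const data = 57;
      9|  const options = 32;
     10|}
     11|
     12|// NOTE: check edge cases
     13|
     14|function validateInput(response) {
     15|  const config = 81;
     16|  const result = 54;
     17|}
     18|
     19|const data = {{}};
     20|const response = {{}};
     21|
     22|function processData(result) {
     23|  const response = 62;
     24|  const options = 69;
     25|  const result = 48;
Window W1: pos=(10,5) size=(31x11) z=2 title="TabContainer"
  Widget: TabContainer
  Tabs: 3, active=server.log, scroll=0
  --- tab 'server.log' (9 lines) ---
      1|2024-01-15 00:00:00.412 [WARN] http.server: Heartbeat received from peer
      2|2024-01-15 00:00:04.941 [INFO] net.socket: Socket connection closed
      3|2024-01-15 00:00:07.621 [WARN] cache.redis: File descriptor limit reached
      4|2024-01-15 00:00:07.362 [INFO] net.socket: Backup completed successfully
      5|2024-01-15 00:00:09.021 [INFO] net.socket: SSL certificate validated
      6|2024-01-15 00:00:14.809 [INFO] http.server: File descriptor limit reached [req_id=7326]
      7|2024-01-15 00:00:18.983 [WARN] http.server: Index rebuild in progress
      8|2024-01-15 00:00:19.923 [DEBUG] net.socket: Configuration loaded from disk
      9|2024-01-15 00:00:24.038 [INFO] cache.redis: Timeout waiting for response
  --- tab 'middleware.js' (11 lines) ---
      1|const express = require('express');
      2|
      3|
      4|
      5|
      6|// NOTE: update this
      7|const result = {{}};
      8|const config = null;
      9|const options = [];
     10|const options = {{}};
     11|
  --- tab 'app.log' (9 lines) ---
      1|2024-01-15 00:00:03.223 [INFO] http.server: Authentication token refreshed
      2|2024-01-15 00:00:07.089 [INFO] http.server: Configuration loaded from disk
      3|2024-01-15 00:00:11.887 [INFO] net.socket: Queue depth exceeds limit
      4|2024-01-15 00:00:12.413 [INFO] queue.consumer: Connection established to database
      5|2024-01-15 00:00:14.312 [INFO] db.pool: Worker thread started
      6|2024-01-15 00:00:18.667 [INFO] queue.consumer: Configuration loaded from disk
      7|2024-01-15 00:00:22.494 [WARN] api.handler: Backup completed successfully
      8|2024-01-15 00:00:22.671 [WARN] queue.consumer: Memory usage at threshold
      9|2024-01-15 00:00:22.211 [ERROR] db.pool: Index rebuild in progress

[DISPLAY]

                                            
        ┏━━━━━━━━━━━━━━━━━━━━━━━━━━━━━┓━━━━━
        ┃ TabContainer                ┃     
        ┠─────────────────────────────┨─────
        ┃[server.log]│ middleware.js │┃ire('
        ┃─────────────────────────────┃e('fs
        ┃2024-01-15 00:00:00.412 [WARN┃equir
        ┃2024-01-15 00:00:04.941 [INFO┃     
        ┃2024-01-15 00:00:07.621 [WARN┃Input
        ┃2024-01-15 00:00:07.362 [INFO┃1;   
        ┃2024-01-15 00:00:09.021 [INFO┃ 51; 
        ┗━━━━━━━━━━━━━━━━━━━━━━━━━━━━━┛;    
                     ┗━━━━━━━━━━━━━━━━━━━━━━
                                            
                                            
                                            
                                            


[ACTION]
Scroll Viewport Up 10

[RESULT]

                                            
                                            
                                            
                                            
                                            
        ┏━━━━━━━━━━━━━━━━━━━━━━━━━━━━━┓━━━━━
        ┃ TabContainer                ┃     
        ┠─────────────────────────────┨─────
        ┃[server.log]│ middleware.js │┃ire('
        ┃─────────────────────────────┃e('fs
        ┃2024-01-15 00:00:00.412 [WARN┃equir
        ┃2024-01-15 00:00:04.941 [INFO┃     
        ┃2024-01-15 00:00:07.621 [WARN┃Input
        ┃2024-01-15 00:00:07.362 [INFO┃1;   
        ┃2024-01-15 00:00:09.021 [INFO┃ 51; 
        ┗━━━━━━━━━━━━━━━━━━━━━━━━━━━━━┛;    
                     ┗━━━━━━━━━━━━━━━━━━━━━━


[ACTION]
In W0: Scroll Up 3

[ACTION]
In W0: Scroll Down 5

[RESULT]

                                            
                                            
                                            
                                            
                                            
        ┏━━━━━━━━━━━━━━━━━━━━━━━━━━━━━┓━━━━━
        ┃ TabContainer                ┃     
        ┠─────────────────────────────┨─────
        ┃[server.log]│ middleware.js │┃1;   
        ┃─────────────────────────────┃ 51; 
        ┃2024-01-15 00:00:00.412 [WARN┃;    
        ┃2024-01-15 00:00:04.941 [INFO┃ 32; 
        ┃2024-01-15 00:00:07.621 [WARN┃     
        ┃2024-01-15 00:00:07.362 [INFO┃     
        ┃2024-01-15 00:00:09.021 [INFO┃ge ca
        ┗━━━━━━━━━━━━━━━━━━━━━━━━━━━━━┛     
                     ┗━━━━━━━━━━━━━━━━━━━━━━


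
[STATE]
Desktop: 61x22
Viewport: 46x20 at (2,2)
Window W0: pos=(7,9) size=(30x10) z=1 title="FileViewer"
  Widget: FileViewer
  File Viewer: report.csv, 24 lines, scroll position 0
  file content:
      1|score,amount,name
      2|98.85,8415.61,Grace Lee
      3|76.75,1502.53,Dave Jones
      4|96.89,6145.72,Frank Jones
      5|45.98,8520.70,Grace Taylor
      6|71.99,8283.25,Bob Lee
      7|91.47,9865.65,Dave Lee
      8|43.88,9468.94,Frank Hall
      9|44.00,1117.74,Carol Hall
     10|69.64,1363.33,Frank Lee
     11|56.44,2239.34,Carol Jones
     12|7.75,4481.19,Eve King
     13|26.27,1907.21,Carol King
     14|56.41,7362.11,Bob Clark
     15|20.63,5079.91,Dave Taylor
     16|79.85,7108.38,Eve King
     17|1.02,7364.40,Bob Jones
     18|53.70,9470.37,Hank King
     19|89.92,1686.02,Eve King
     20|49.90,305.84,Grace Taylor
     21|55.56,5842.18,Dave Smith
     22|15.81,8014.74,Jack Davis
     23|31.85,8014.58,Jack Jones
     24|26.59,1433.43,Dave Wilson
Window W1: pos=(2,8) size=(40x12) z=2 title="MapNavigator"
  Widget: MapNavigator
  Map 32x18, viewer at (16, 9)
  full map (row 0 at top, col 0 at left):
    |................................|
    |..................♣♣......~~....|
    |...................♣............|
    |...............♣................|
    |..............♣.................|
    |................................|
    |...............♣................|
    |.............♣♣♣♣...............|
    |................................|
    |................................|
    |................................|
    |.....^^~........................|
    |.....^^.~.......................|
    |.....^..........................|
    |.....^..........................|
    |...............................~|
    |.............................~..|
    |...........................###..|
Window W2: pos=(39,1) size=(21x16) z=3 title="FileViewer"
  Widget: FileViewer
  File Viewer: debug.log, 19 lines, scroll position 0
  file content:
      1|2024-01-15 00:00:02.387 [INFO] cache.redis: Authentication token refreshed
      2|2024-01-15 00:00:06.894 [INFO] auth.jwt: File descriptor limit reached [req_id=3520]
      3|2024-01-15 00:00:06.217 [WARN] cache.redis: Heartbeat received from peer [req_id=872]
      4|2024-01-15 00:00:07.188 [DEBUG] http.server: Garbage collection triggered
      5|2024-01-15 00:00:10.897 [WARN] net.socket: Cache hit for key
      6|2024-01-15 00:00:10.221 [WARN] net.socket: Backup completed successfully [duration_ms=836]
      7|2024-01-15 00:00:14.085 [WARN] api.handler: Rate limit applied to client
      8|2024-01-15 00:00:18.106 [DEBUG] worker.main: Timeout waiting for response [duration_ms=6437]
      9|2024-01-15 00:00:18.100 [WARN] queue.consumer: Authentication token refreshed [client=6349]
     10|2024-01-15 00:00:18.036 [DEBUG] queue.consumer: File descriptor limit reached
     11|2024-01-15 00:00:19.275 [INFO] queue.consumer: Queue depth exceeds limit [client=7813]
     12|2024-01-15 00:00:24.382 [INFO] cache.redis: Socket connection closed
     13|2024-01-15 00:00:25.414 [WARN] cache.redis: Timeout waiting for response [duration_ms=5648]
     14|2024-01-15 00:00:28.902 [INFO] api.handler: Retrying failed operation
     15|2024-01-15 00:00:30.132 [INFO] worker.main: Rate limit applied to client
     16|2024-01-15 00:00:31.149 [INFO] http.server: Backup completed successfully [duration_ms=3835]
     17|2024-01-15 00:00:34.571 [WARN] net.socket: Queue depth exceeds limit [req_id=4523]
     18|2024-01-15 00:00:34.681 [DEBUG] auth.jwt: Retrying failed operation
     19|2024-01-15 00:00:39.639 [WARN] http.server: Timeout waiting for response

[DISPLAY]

                                     ┃ FileVie
                                     ┠────────
                                     ┃2024-01-
                                     ┃2024-01-
                                     ┃2024-01-
                                     ┃2024-01-
┏━━━━━━━━━━━━━━━━━━━━━━━━━━━━━━━━━━━━┃2024-01-
┃ MapNavigator                       ┃2024-01-
┠────────────────────────────────────┃2024-01-
┃   ................................ ┃2024-01-
┃   ...............♣................ ┃2024-01-
┃   .............♣♣♣♣............... ┃2024-01-
┃   ................................ ┃2024-01-
┃   ................@............... ┃2024-01-
┃   ................................ ┗━━━━━━━━
┃   .....^^~........................   ┃      
┃   .....^^.~.......................   ┃      
┗━━━━━━━━━━━━━━━━━━━━━━━━━━━━━━━━━━━━━━┛      
                                              
                                              


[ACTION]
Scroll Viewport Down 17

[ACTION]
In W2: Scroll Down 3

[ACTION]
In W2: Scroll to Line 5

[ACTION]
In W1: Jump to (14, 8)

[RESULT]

                                     ┃ FileVie
                                     ┠────────
                                     ┃2024-01-
                                     ┃2024-01-
                                     ┃2024-01-
                                     ┃2024-01-
┏━━━━━━━━━━━━━━━━━━━━━━━━━━━━━━━━━━━━┃2024-01-
┃ MapNavigator                       ┃2024-01-
┠────────────────────────────────────┃2024-01-
┃     ..............♣................┃2024-01-
┃     ...............................┃2024-01-
┃     ...............♣...............┃2024-01-
┃     .............♣♣♣♣..............┃2024-01-
┃     ..............@................┃2024-01-
┃     ...............................┗━━━━━━━━
┃     ................................ ┃      
┃     .....^^~........................ ┃      
┗━━━━━━━━━━━━━━━━━━━━━━━━━━━━━━━━━━━━━━┛      
                                              
                                              


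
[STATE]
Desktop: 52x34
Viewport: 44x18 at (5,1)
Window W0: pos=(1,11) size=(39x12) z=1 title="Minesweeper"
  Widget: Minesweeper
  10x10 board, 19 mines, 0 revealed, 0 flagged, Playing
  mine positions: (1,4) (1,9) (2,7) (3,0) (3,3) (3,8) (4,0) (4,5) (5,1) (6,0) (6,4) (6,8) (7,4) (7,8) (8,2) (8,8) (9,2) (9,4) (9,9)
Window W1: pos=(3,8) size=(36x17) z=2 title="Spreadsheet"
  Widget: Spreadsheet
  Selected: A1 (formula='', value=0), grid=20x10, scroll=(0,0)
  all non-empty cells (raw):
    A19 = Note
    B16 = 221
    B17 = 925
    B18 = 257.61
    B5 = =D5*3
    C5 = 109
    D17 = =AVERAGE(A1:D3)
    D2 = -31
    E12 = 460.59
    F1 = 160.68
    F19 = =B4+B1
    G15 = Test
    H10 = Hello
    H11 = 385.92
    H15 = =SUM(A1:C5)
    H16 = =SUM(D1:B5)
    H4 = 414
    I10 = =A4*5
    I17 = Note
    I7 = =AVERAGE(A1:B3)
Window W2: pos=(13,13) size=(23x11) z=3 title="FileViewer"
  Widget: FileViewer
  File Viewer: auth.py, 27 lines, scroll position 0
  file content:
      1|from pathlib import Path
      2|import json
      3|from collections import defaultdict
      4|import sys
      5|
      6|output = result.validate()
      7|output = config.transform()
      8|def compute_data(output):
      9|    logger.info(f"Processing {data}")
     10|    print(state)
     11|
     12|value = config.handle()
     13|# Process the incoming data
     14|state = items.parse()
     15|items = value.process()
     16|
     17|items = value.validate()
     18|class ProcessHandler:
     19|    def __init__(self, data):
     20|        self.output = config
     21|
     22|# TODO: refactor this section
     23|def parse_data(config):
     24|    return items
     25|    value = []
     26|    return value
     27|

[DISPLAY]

                                            
                                            
                                            
                                            
                                            
                                            
                                            
━━━━━━━━━━━━━━━━━━━━━━━━━━━━━━━━━┓          
Spreadsheet                      ┃          
─────────────────────────────────┨          
1:                               ┃┓         
      A       B       C       D  ┃┃         
--------┏━━━━━━━━━━━━━━━━━━━━━┓--┃┨         
 1      ┃ FileViewer          ┃  ┃┃         
 2      ┠─────────────────────┨ -┃┃         
 3      ┃from pathlib import ▲┃  ┃┃         
 4      ┃import json         █┃  ┃┃         
 5      ┃from collections imp░┃  ┃┃         


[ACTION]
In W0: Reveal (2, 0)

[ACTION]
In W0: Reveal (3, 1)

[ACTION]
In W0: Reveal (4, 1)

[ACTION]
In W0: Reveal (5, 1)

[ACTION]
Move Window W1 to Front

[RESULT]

                                            
                                            
                                            
                                            
                                            
                                            
                                            
━━━━━━━━━━━━━━━━━━━━━━━━━━━━━━━━━┓          
Spreadsheet                      ┃          
─────────────────────────────────┨          
1:                               ┃┓         
      A       B       C       D  ┃┃         
---------------------------------┃┨         
 1      [0]       0       0      ┃┃         
 2        0       0       0     -┃┃         
 3        0       0       0      ┃┃         
 4        0       0       0      ┃┃         
 5        0       0     109      ┃┃         
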